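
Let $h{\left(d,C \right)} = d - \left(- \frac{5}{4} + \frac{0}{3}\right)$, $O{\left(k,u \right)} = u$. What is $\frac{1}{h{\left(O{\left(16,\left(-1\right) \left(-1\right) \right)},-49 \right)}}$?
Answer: $\frac{4}{9} \approx 0.44444$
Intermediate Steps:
$h{\left(d,C \right)} = \frac{5}{4} + d$ ($h{\left(d,C \right)} = d - \left(\left(-5\right) \frac{1}{4} + 0 \cdot \frac{1}{3}\right) = d - \left(- \frac{5}{4} + 0\right) = d - - \frac{5}{4} = d + \frac{5}{4} = \frac{5}{4} + d$)
$\frac{1}{h{\left(O{\left(16,\left(-1\right) \left(-1\right) \right)},-49 \right)}} = \frac{1}{\frac{5}{4} - -1} = \frac{1}{\frac{5}{4} + 1} = \frac{1}{\frac{9}{4}} = \frac{4}{9}$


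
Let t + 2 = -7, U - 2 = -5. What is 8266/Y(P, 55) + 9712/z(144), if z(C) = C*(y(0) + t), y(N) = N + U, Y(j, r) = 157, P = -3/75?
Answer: 797429/16956 ≈ 47.029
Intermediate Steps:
P = -1/25 (P = -3*1/75 = -1/25 ≈ -0.040000)
U = -3 (U = 2 - 5 = -3)
t = -9 (t = -2 - 7 = -9)
y(N) = -3 + N (y(N) = N - 3 = -3 + N)
z(C) = -12*C (z(C) = C*((-3 + 0) - 9) = C*(-3 - 9) = C*(-12) = -12*C)
8266/Y(P, 55) + 9712/z(144) = 8266/157 + 9712/((-12*144)) = 8266*(1/157) + 9712/(-1728) = 8266/157 + 9712*(-1/1728) = 8266/157 - 607/108 = 797429/16956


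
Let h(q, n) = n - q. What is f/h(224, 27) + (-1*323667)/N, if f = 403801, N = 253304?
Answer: -102348170903/49900888 ≈ -2051.0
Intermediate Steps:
f/h(224, 27) + (-1*323667)/N = 403801/(27 - 1*224) - 1*323667/253304 = 403801/(27 - 224) - 323667*1/253304 = 403801/(-197) - 323667/253304 = 403801*(-1/197) - 323667/253304 = -403801/197 - 323667/253304 = -102348170903/49900888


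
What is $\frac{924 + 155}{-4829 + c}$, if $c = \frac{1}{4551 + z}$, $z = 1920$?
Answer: $- \frac{6982209}{31248458} \approx -0.22344$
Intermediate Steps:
$c = \frac{1}{6471}$ ($c = \frac{1}{4551 + 1920} = \frac{1}{6471} \approx 0.00015454$)
$\frac{924 + 155}{-4829 + c} = \frac{924 + 155}{-4829 + \frac{1}{6471}} = \frac{1079}{- \frac{31248458}{6471}} = 1079 \left(- \frac{6471}{31248458}\right) = - \frac{6982209}{31248458}$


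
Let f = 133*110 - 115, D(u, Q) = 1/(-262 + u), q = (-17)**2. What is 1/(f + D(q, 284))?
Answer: 27/391906 ≈ 6.8894e-5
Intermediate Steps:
q = 289
f = 14515 (f = 14630 - 115 = 14515)
1/(f + D(q, 284)) = 1/(14515 + 1/(-262 + 289)) = 1/(14515 + 1/27) = 1/(391906/27) = 27/391906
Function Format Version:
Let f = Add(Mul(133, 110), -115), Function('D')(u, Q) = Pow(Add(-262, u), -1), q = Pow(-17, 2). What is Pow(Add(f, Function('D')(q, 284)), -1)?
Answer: Rational(27, 391906) ≈ 6.8894e-5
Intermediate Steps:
q = 289
f = 14515 (f = Add(14630, -115) = 14515)
Pow(Add(f, Function('D')(q, 284)), -1) = Pow(Add(14515, Pow(Add(-262, 289), -1)), -1) = Pow(Add(14515, Pow(27, -1)), -1) = Pow(Add(14515, Rational(1, 27)), -1) = Pow(Rational(391906, 27), -1) = Rational(27, 391906)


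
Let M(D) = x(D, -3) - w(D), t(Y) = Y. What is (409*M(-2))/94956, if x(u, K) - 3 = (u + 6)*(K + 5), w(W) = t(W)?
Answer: 5317/94956 ≈ 0.055994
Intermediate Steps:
w(W) = W
x(u, K) = 3 + (5 + K)*(6 + u) (x(u, K) = 3 + (u + 6)*(K + 5) = 3 + (6 + u)*(5 + K) = 3 + (5 + K)*(6 + u))
M(D) = 15 + D (M(D) = (33 + 5*D + 6*(-3) - 3*D) - D = (33 + 5*D - 18 - 3*D) - D = (15 + 2*D) - D = 15 + D)
(409*M(-2))/94956 = (409*(15 - 2))/94956 = (409*13)*(1/94956) = 5317*(1/94956) = 5317/94956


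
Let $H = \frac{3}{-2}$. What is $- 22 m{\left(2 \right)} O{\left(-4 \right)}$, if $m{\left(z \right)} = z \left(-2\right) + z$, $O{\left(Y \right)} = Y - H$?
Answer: $-110$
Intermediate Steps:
$H = - \frac{3}{2}$ ($H = 3 \left(- \frac{1}{2}\right) = - \frac{3}{2} \approx -1.5$)
$O{\left(Y \right)} = \frac{3}{2} + Y$ ($O{\left(Y \right)} = Y - - \frac{3}{2} = Y + \frac{3}{2} = \frac{3}{2} + Y$)
$m{\left(z \right)} = - z$ ($m{\left(z \right)} = - 2 z + z = - z$)
$- 22 m{\left(2 \right)} O{\left(-4 \right)} = - 22 \left(\left(-1\right) 2\right) \left(\frac{3}{2} - 4\right) = \left(-22\right) \left(-2\right) \left(- \frac{5}{2}\right) = 44 \left(- \frac{5}{2}\right) = -110$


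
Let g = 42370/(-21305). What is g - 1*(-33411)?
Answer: 142355797/4261 ≈ 33409.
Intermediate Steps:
g = -8474/4261 (g = 42370*(-1/21305) = -8474/4261 ≈ -1.9887)
g - 1*(-33411) = -8474/4261 - 1*(-33411) = -8474/4261 + 33411 = 142355797/4261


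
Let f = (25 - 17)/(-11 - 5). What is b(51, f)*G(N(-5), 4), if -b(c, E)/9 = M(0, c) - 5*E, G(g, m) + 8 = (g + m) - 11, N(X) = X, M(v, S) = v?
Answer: 450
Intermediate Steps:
f = -½ (f = 8/(-16) = 8*(-1/16) = -½ ≈ -0.50000)
G(g, m) = -19 + g + m (G(g, m) = -8 + ((g + m) - 11) = -8 + (-11 + g + m) = -19 + g + m)
b(c, E) = 45*E (b(c, E) = -9*(0 - 5*E) = -(-45)*E = 45*E)
b(51, f)*G(N(-5), 4) = (45*(-½))*(-19 - 5 + 4) = -45/2*(-20) = 450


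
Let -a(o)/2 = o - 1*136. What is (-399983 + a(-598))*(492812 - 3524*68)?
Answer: -100896027700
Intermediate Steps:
a(o) = 272 - 2*o (a(o) = -2*(o - 1*136) = -2*(o - 136) = -2*(-136 + o) = 272 - 2*o)
(-399983 + a(-598))*(492812 - 3524*68) = (-399983 + (272 - 2*(-598)))*(492812 - 3524*68) = (-399983 + (272 + 1196))*(492812 - 239632) = (-399983 + 1468)*253180 = -398515*253180 = -100896027700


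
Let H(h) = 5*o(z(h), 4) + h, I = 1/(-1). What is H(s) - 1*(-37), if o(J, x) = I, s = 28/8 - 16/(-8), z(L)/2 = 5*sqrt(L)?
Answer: 75/2 ≈ 37.500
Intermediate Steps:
z(L) = 10*sqrt(L) (z(L) = 2*(5*sqrt(L)) = 10*sqrt(L))
I = -1
s = 11/2 (s = 28*(1/8) - 16*(-1/8) = 7/2 + 2 = 11/2 ≈ 5.5000)
o(J, x) = -1
H(h) = -5 + h (H(h) = 5*(-1) + h = -5 + h)
H(s) - 1*(-37) = (-5 + 11/2) - 1*(-37) = 1/2 + 37 = 75/2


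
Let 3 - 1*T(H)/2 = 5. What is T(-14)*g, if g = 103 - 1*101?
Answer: -8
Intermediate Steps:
T(H) = -4 (T(H) = 6 - 2*5 = 6 - 10 = -4)
g = 2 (g = 103 - 101 = 2)
T(-14)*g = -4*2 = -8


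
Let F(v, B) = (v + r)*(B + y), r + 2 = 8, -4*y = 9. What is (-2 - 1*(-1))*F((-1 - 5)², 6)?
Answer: -315/2 ≈ -157.50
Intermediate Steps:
y = -9/4 (y = -¼*9 = -9/4 ≈ -2.2500)
r = 6 (r = -2 + 8 = 6)
F(v, B) = (6 + v)*(-9/4 + B) (F(v, B) = (v + 6)*(B - 9/4) = (6 + v)*(-9/4 + B))
(-2 - 1*(-1))*F((-1 - 5)², 6) = (-2 - 1*(-1))*(-27/2 + 6*6 - 9*(-1 - 5)²/4 + 6*(-1 - 5)²) = (-2 + 1)*(-27/2 + 36 - 9/4*(-6)² + 6*(-6)²) = -(-27/2 + 36 - 9/4*36 + 6*36) = -(-27/2 + 36 - 81 + 216) = -1*315/2 = -315/2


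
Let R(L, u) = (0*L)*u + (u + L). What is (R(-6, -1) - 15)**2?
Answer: 484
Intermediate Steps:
R(L, u) = L + u (R(L, u) = 0*u + (L + u) = 0 + (L + u) = L + u)
(R(-6, -1) - 15)**2 = ((-6 - 1) - 15)**2 = (-7 - 15)**2 = (-22)**2 = 484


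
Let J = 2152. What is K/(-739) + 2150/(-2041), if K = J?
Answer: -5981082/1508299 ≈ -3.9654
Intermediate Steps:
K = 2152
K/(-739) + 2150/(-2041) = 2152/(-739) + 2150/(-2041) = 2152*(-1/739) + 2150*(-1/2041) = -2152/739 - 2150/2041 = -5981082/1508299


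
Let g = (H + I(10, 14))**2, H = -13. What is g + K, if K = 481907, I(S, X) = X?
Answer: 481908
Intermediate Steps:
g = 1 (g = (-13 + 14)**2 = 1**2 = 1)
g + K = 1 + 481907 = 481908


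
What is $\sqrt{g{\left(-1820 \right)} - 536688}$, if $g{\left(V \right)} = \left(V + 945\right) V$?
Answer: $2 \sqrt{263953} \approx 1027.5$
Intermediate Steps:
$g{\left(V \right)} = V \left(945 + V\right)$ ($g{\left(V \right)} = \left(945 + V\right) V = V \left(945 + V\right)$)
$\sqrt{g{\left(-1820 \right)} - 536688} = \sqrt{- 1820 \left(945 - 1820\right) - 536688} = \sqrt{\left(-1820\right) \left(-875\right) - 536688} = \sqrt{1592500 - 536688} = \sqrt{1055812} = 2 \sqrt{263953}$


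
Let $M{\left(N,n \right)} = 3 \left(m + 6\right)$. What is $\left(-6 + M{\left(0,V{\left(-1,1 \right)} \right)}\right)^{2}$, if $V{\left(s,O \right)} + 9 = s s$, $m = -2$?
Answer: $36$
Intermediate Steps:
$V{\left(s,O \right)} = -9 + s^{2}$ ($V{\left(s,O \right)} = -9 + s s = -9 + s^{2}$)
$M{\left(N,n \right)} = 12$ ($M{\left(N,n \right)} = 3 \left(-2 + 6\right) = 3 \cdot 4 = 12$)
$\left(-6 + M{\left(0,V{\left(-1,1 \right)} \right)}\right)^{2} = \left(-6 + 12\right)^{2} = 6^{2} = 36$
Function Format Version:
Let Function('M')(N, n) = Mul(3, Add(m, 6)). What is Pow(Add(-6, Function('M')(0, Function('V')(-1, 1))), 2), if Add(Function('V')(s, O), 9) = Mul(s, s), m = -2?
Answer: 36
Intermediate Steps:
Function('V')(s, O) = Add(-9, Pow(s, 2)) (Function('V')(s, O) = Add(-9, Mul(s, s)) = Add(-9, Pow(s, 2)))
Function('M')(N, n) = 12 (Function('M')(N, n) = Mul(3, Add(-2, 6)) = Mul(3, 4) = 12)
Pow(Add(-6, Function('M')(0, Function('V')(-1, 1))), 2) = Pow(Add(-6, 12), 2) = Pow(6, 2) = 36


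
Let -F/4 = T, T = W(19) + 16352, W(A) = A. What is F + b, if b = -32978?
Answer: -98462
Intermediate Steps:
T = 16371 (T = 19 + 16352 = 16371)
F = -65484 (F = -4*16371 = -65484)
F + b = -65484 - 32978 = -98462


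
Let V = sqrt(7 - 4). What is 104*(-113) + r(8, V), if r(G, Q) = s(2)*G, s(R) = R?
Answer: -11736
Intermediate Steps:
V = sqrt(3) ≈ 1.7320
r(G, Q) = 2*G
104*(-113) + r(8, V) = 104*(-113) + 2*8 = -11752 + 16 = -11736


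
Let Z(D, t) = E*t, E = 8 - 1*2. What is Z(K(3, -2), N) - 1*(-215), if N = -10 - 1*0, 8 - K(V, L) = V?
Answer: 155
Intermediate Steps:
K(V, L) = 8 - V
N = -10 (N = -10 + 0 = -10)
E = 6 (E = 8 - 2 = 6)
Z(D, t) = 6*t
Z(K(3, -2), N) - 1*(-215) = 6*(-10) - 1*(-215) = -60 + 215 = 155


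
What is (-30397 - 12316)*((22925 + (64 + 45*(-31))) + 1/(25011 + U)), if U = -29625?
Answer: -4255697581795/4614 ≈ -9.2234e+8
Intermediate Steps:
(-30397 - 12316)*((22925 + (64 + 45*(-31))) + 1/(25011 + U)) = (-30397 - 12316)*((22925 + (64 + 45*(-31))) + 1/(25011 - 29625)) = -42713*((22925 + (64 - 1395)) + 1/(-4614)) = -42713*((22925 - 1331) - 1/4614) = -42713*(21594 - 1/4614) = -42713*99634715/4614 = -4255697581795/4614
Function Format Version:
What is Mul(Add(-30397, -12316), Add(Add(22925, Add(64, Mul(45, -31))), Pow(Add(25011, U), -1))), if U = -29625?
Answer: Rational(-4255697581795, 4614) ≈ -9.2234e+8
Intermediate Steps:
Mul(Add(-30397, -12316), Add(Add(22925, Add(64, Mul(45, -31))), Pow(Add(25011, U), -1))) = Mul(Add(-30397, -12316), Add(Add(22925, Add(64, Mul(45, -31))), Pow(Add(25011, -29625), -1))) = Mul(-42713, Add(Add(22925, Add(64, -1395)), Pow(-4614, -1))) = Mul(-42713, Add(Add(22925, -1331), Rational(-1, 4614))) = Mul(-42713, Add(21594, Rational(-1, 4614))) = Mul(-42713, Rational(99634715, 4614)) = Rational(-4255697581795, 4614)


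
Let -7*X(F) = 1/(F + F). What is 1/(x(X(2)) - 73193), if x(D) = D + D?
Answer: -14/1024703 ≈ -1.3663e-5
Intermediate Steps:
X(F) = -1/(14*F) (X(F) = -1/(7*(F + F)) = -1/(2*F)/7 = -1/(14*F))
x(D) = 2*D
1/(x(X(2)) - 73193) = 1/(2*(-1/14/2) - 73193) = 1/(2*(-1/14*1/2) - 73193) = 1/(2*(-1/28) - 73193) = 1/(-1/14 - 73193) = 1/(-1024703/14) = -14/1024703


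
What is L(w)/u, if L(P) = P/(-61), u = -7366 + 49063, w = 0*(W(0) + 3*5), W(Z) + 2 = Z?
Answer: 0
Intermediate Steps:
W(Z) = -2 + Z
w = 0 (w = 0*((-2 + 0) + 3*5) = 0*(-2 + 15) = 0*13 = 0)
u = 41697
L(P) = -P/61 (L(P) = P*(-1/61) = -P/61)
L(w)/u = -1/61*0/41697 = 0*(1/41697) = 0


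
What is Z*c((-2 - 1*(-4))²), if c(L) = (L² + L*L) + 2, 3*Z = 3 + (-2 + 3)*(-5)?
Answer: -68/3 ≈ -22.667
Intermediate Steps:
Z = -⅔ (Z = (3 + (-2 + 3)*(-5))/3 = (3 + 1*(-5))/3 = (3 - 5)/3 = (⅓)*(-2) = -⅔ ≈ -0.66667)
c(L) = 2 + 2*L² (c(L) = (L² + L²) + 2 = 2*L² + 2 = 2 + 2*L²)
Z*c((-2 - 1*(-4))²) = -2*(2 + 2*((-2 - 1*(-4))²)²)/3 = -2*(2 + 2*((-2 + 4)²)²)/3 = -2*(2 + 2*(2²)²)/3 = -2*(2 + 2*4²)/3 = -2*(2 + 2*16)/3 = -2*(2 + 32)/3 = -⅔*34 = -68/3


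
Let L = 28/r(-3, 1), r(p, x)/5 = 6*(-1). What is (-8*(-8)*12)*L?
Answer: -3584/5 ≈ -716.80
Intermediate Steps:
r(p, x) = -30 (r(p, x) = 5*(6*(-1)) = 5*(-6) = -30)
L = -14/15 (L = 28/(-30) = 28*(-1/30) = -14/15 ≈ -0.93333)
(-8*(-8)*12)*L = (-8*(-8)*12)*(-14/15) = (64*12)*(-14/15) = 768*(-14/15) = -3584/5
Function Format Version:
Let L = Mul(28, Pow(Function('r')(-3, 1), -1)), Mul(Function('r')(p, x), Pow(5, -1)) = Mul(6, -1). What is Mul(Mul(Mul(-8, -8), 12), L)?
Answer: Rational(-3584, 5) ≈ -716.80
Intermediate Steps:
Function('r')(p, x) = -30 (Function('r')(p, x) = Mul(5, Mul(6, -1)) = Mul(5, -6) = -30)
L = Rational(-14, 15) (L = Mul(28, Pow(-30, -1)) = Mul(28, Rational(-1, 30)) = Rational(-14, 15) ≈ -0.93333)
Mul(Mul(Mul(-8, -8), 12), L) = Mul(Mul(Mul(-8, -8), 12), Rational(-14, 15)) = Mul(Mul(64, 12), Rational(-14, 15)) = Mul(768, Rational(-14, 15)) = Rational(-3584, 5)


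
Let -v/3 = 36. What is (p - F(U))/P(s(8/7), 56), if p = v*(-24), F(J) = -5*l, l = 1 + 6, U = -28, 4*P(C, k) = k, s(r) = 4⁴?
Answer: 2627/14 ≈ 187.64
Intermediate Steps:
s(r) = 256
v = -108 (v = -3*36 = -108)
P(C, k) = k/4
l = 7
F(J) = -35 (F(J) = -5*7 = -35)
p = 2592 (p = -108*(-24) = 2592)
(p - F(U))/P(s(8/7), 56) = (2592 - 1*(-35))/(((¼)*56)) = (2592 + 35)/14 = 2627*(1/14) = 2627/14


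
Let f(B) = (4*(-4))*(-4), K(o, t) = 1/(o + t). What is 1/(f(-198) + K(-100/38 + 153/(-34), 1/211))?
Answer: 57143/3649134 ≈ 0.015659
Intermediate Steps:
f(B) = 64 (f(B) = -16*(-4) = 64)
1/(f(-198) + K(-100/38 + 153/(-34), 1/211)) = 1/(64 + 1/((-100/38 + 153/(-34)) + 1/211)) = 1/(64 + 1/((-100*1/38 + 153*(-1/34)) + 1/211)) = 1/(64 + 1/((-50/19 - 9/2) + 1/211)) = 1/(64 + 1/(-271/38 + 1/211)) = 1/(64 + 1/(-57143/8018)) = 1/(64 - 8018/57143) = 1/(3649134/57143) = 57143/3649134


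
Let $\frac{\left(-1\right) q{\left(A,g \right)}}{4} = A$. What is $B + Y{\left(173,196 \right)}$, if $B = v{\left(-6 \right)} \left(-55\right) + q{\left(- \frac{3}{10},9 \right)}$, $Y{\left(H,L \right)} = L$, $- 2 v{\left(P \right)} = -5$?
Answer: $\frac{597}{10} \approx 59.7$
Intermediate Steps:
$q{\left(A,g \right)} = - 4 A$
$v{\left(P \right)} = \frac{5}{2}$ ($v{\left(P \right)} = \left(- \frac{1}{2}\right) \left(-5\right) = \frac{5}{2}$)
$B = - \frac{1363}{10}$ ($B = \frac{5}{2} \left(-55\right) - 4 \left(- \frac{3}{10}\right) = - \frac{275}{2} - 4 \left(\left(-3\right) \frac{1}{10}\right) = - \frac{275}{2} - - \frac{6}{5} = - \frac{275}{2} + \frac{6}{5} = - \frac{1363}{10} \approx -136.3$)
$B + Y{\left(173,196 \right)} = - \frac{1363}{10} + 196 = \frac{597}{10}$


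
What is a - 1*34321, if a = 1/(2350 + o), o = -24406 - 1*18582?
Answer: -1394736799/40638 ≈ -34321.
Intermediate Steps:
o = -42988 (o = -24406 - 18582 = -42988)
a = -1/40638 (a = 1/(2350 - 42988) = 1/(-40638) = -1/40638 ≈ -2.4608e-5)
a - 1*34321 = -1/40638 - 1*34321 = -1/40638 - 34321 = -1394736799/40638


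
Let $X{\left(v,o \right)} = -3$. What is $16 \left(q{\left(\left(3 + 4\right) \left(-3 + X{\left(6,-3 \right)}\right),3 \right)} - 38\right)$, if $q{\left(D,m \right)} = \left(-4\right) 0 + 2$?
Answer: $-576$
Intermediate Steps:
$q{\left(D,m \right)} = 2$ ($q{\left(D,m \right)} = 0 + 2 = 2$)
$16 \left(q{\left(\left(3 + 4\right) \left(-3 + X{\left(6,-3 \right)}\right),3 \right)} - 38\right) = 16 \left(2 - 38\right) = 16 \left(-36\right) = -576$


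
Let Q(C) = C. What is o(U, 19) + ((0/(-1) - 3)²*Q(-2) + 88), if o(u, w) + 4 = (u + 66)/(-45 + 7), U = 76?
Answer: 1183/19 ≈ 62.263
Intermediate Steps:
o(u, w) = -109/19 - u/38 (o(u, w) = -4 + (u + 66)/(-45 + 7) = -4 + (66 + u)/(-38) = -4 + (66 + u)*(-1/38) = -4 + (-33/19 - u/38) = -109/19 - u/38)
o(U, 19) + ((0/(-1) - 3)²*Q(-2) + 88) = (-109/19 - 1/38*76) + ((0/(-1) - 3)²*(-2) + 88) = (-109/19 - 2) + ((0*(-1) - 3)²*(-2) + 88) = -147/19 + ((0 - 3)²*(-2) + 88) = -147/19 + ((-3)²*(-2) + 88) = -147/19 + (9*(-2) + 88) = -147/19 + (-18 + 88) = -147/19 + 70 = 1183/19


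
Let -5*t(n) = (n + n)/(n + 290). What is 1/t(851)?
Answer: -5705/1702 ≈ -3.3519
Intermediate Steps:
t(n) = -2*n/(5*(290 + n)) (t(n) = -(n + n)/(5*(n + 290)) = -2*n/(5*(290 + n)))
1/t(851) = 1/(-2*851/(1450 + 5*851)) = 1/(-2*851/(1450 + 4255)) = 1/(-2*851/5705) = 1/(-2*851*1/5705) = 1/(-1702/5705) = -5705/1702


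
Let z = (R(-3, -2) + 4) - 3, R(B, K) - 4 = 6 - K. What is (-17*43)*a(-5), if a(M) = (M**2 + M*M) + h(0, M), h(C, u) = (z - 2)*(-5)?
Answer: 3655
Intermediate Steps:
R(B, K) = 10 - K (R(B, K) = 4 + (6 - K) = 10 - K)
z = 13 (z = ((10 - 1*(-2)) + 4) - 3 = ((10 + 2) + 4) - 3 = (12 + 4) - 3 = 16 - 3 = 13)
h(C, u) = -55 (h(C, u) = (13 - 2)*(-5) = 11*(-5) = -55)
a(M) = -55 + 2*M**2 (a(M) = (M**2 + M*M) - 55 = (M**2 + M**2) - 55 = 2*M**2 - 55 = -55 + 2*M**2)
(-17*43)*a(-5) = (-17*43)*(-55 + 2*(-5)**2) = -731*(-55 + 2*25) = -731*(-55 + 50) = -731*(-5) = 3655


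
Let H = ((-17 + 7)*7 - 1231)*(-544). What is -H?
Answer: -707744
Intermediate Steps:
H = 707744 (H = (-10*7 - 1231)*(-544) = (-70 - 1231)*(-544) = -1301*(-544) = 707744)
-H = -1*707744 = -707744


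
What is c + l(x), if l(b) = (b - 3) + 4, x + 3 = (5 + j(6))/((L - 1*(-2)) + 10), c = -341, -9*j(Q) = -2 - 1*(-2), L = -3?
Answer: -3082/9 ≈ -342.44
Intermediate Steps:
j(Q) = 0 (j(Q) = -(-2 - 1*(-2))/9 = -(-2 + 2)/9 = -⅑*0 = 0)
x = -22/9 (x = -3 + (5 + 0)/((-3 - 1*(-2)) + 10) = -3 + 5/((-3 + 2) + 10) = -3 + 5/(-1 + 10) = -3 + 5/9 = -22/9 ≈ -2.4444)
l(b) = 1 + b (l(b) = (-3 + b) + 4 = 1 + b)
c + l(x) = -341 + (1 - 22/9) = -341 - 13/9 = -3082/9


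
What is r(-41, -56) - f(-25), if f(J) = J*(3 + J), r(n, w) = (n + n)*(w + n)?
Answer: 7404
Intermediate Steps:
r(n, w) = 2*n*(n + w) (r(n, w) = (2*n)*(n + w) = 2*n*(n + w))
r(-41, -56) - f(-25) = 2*(-41)*(-41 - 56) - (-25)*(3 - 25) = 2*(-41)*(-97) - (-25)*(-22) = 7954 - 1*550 = 7954 - 550 = 7404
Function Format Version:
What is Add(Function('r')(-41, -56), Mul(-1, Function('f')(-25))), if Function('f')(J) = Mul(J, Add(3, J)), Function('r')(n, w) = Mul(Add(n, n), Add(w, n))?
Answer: 7404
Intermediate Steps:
Function('r')(n, w) = Mul(2, n, Add(n, w)) (Function('r')(n, w) = Mul(Mul(2, n), Add(n, w)) = Mul(2, n, Add(n, w)))
Add(Function('r')(-41, -56), Mul(-1, Function('f')(-25))) = Add(Mul(2, -41, Add(-41, -56)), Mul(-1, Mul(-25, Add(3, -25)))) = Add(Mul(2, -41, -97), Mul(-1, Mul(-25, -22))) = Add(7954, Mul(-1, 550)) = Add(7954, -550) = 7404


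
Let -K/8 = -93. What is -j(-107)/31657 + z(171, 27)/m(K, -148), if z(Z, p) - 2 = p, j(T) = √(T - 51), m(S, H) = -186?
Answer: -29/186 - I*√158/31657 ≈ -0.15591 - 0.00039706*I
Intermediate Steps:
K = 744 (K = -8*(-93) = 744)
j(T) = √(-51 + T)
z(Z, p) = 2 + p
-j(-107)/31657 + z(171, 27)/m(K, -148) = -√(-51 - 107)/31657 + (2 + 27)/(-186) = -√(-158)*(1/31657) + 29*(-1/186) = -I*√158*(1/31657) - 29/186 = -I*√158/31657 - 29/186 = -29/186 - I*√158/31657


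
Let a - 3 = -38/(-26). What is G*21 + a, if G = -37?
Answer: -10043/13 ≈ -772.54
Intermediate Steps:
a = 58/13 (a = 3 - 38/(-26) = 3 - 38*(-1/26) = 3 + 19/13 = 58/13 ≈ 4.4615)
G*21 + a = -37*21 + 58/13 = -777 + 58/13 = -10043/13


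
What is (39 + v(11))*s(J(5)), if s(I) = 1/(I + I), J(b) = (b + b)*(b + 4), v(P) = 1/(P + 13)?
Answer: 937/4320 ≈ 0.21690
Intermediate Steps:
v(P) = 1/(13 + P)
J(b) = 2*b*(4 + b) (J(b) = (2*b)*(4 + b) = 2*b*(4 + b))
s(I) = 1/(2*I)
(39 + v(11))*s(J(5)) = (39 + 1/(13 + 11))*(1/(2*((2*5*(4 + 5))))) = (39 + 1/24)*(1/(2*((2*5*9)))) = (39 + 1/24)*((1/2)/90) = 937*((1/2)*(1/90))/24 = (937/24)*(1/180) = 937/4320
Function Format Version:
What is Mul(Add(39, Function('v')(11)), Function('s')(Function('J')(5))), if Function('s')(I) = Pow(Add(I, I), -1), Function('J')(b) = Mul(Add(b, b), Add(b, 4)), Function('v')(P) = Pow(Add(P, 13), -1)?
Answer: Rational(937, 4320) ≈ 0.21690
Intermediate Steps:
Function('v')(P) = Pow(Add(13, P), -1)
Function('J')(b) = Mul(2, b, Add(4, b)) (Function('J')(b) = Mul(Mul(2, b), Add(4, b)) = Mul(2, b, Add(4, b)))
Function('s')(I) = Mul(Rational(1, 2), Pow(I, -1)) (Function('s')(I) = Pow(Mul(2, I), -1) = Mul(Rational(1, 2), Pow(I, -1)))
Mul(Add(39, Function('v')(11)), Function('s')(Function('J')(5))) = Mul(Add(39, Pow(Add(13, 11), -1)), Mul(Rational(1, 2), Pow(Mul(2, 5, Add(4, 5)), -1))) = Mul(Add(39, Pow(24, -1)), Mul(Rational(1, 2), Pow(Mul(2, 5, 9), -1))) = Mul(Add(39, Rational(1, 24)), Mul(Rational(1, 2), Pow(90, -1))) = Mul(Rational(937, 24), Mul(Rational(1, 2), Rational(1, 90))) = Mul(Rational(937, 24), Rational(1, 180)) = Rational(937, 4320)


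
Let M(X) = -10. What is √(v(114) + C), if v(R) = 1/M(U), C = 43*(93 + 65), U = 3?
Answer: √679390/10 ≈ 82.425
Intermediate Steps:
C = 6794 (C = 43*158 = 6794)
v(R) = -⅒ (v(R) = 1/(-10) = -⅒)
√(v(114) + C) = √(-⅒ + 6794) = √(67939/10) = √679390/10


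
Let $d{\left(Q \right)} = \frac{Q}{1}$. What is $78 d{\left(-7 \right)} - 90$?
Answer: $-636$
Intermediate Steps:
$d{\left(Q \right)} = Q$ ($d{\left(Q \right)} = Q 1 = Q$)
$78 d{\left(-7 \right)} - 90 = 78 \left(-7\right) - 90 = -546 - 90 = -636$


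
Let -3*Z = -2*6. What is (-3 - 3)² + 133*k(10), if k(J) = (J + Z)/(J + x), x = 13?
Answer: 2690/23 ≈ 116.96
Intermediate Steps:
Z = 4 (Z = -(-2)*6/3 = -⅓*(-12) = 4)
k(J) = (4 + J)/(13 + J) (k(J) = (J + 4)/(J + 13) = (4 + J)/(13 + J))
(-3 - 3)² + 133*k(10) = (-3 - 3)² + 133*((4 + 10)/(13 + 10)) = (-6)² + 133*(14/23) = 36 + 133*((1/23)*14) = 36 + 133*(14/23) = 36 + 1862/23 = 2690/23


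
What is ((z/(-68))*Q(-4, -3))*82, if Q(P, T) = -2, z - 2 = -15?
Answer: -533/17 ≈ -31.353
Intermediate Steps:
z = -13 (z = 2 - 15 = -13)
((z/(-68))*Q(-4, -3))*82 = (-13/(-68)*(-2))*82 = (-13*(-1/68)*(-2))*82 = ((13/68)*(-2))*82 = -13/34*82 = -533/17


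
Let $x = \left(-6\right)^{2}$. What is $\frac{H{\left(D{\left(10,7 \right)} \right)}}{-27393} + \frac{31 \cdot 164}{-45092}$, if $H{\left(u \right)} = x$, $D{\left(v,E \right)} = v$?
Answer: $- \frac{11740777}{102933763} \approx -0.11406$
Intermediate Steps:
$x = 36$
$H{\left(u \right)} = 36$
$\frac{H{\left(D{\left(10,7 \right)} \right)}}{-27393} + \frac{31 \cdot 164}{-45092} = \frac{36}{-27393} + \frac{31 \cdot 164}{-45092} = 36 \left(- \frac{1}{27393}\right) + 5084 \left(- \frac{1}{45092}\right) = - \frac{12}{9131} - \frac{1271}{11273} = - \frac{11740777}{102933763}$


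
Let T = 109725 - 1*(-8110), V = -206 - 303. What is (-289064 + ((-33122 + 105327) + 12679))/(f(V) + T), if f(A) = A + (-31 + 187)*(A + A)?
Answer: 102090/20741 ≈ 4.9221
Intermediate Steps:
V = -509
f(A) = 313*A (f(A) = A + 156*(2*A) = A + 312*A = 313*A)
T = 117835 (T = 109725 + 8110 = 117835)
(-289064 + ((-33122 + 105327) + 12679))/(f(V) + T) = (-289064 + ((-33122 + 105327) + 12679))/(313*(-509) + 117835) = (-289064 + (72205 + 12679))/(-159317 + 117835) = (-289064 + 84884)/(-41482) = -204180*(-1/41482) = 102090/20741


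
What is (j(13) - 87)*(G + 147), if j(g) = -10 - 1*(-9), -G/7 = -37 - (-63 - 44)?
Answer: 30184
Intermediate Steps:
G = -490 (G = -7*(-37 - (-63 - 44)) = -7*(-37 - 1*(-107)) = -7*(-37 + 107) = -7*70 = -490)
j(g) = -1 (j(g) = -10 + 9 = -1)
(j(13) - 87)*(G + 147) = (-1 - 87)*(-490 + 147) = -88*(-343) = 30184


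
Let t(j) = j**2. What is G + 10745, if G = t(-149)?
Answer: 32946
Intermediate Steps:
G = 22201 (G = (-149)**2 = 22201)
G + 10745 = 22201 + 10745 = 32946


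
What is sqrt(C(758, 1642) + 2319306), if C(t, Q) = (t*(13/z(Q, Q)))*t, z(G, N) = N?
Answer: 2*sqrt(391593374083)/821 ≈ 1524.4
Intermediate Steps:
C(t, Q) = 13*t**2/Q (C(t, Q) = (t*(13/Q))*t = (13*t/Q)*t = 13*t**2/Q)
sqrt(C(758, 1642) + 2319306) = sqrt(13*758**2/1642 + 2319306) = sqrt(13*(1/1642)*574564 + 2319306) = sqrt(3734666/821 + 2319306) = sqrt(1907884892/821) = 2*sqrt(391593374083)/821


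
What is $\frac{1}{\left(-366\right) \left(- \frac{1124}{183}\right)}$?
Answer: $\frac{1}{2248} \approx 0.00044484$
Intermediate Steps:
$\frac{1}{\left(-366\right) \left(- \frac{1124}{183}\right)} = \frac{1}{2248}$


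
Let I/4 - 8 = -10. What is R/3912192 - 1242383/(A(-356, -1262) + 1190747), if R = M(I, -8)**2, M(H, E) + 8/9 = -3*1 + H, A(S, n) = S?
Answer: -131227359576619/125740029970944 ≈ -1.0436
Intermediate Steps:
I = -8 (I = 32 + 4*(-10) = 32 - 40 = -8)
M(H, E) = -35/9 + H (M(H, E) = -8/9 + (-3*1 + H) = -8/9 + (-3 + H) = -35/9 + H)
R = 11449/81 (R = (-35/9 - 8)**2 = (-107/9)**2 = 11449/81 ≈ 141.35)
R/3912192 - 1242383/(A(-356, -1262) + 1190747) = (11449/81)/3912192 - 1242383/(-356 + 1190747) = (11449/81)*(1/3912192) - 1242383/1190391 = 11449/316887552 - 1242383*1/1190391 = 11449/316887552 - 1242383/1190391 = -131227359576619/125740029970944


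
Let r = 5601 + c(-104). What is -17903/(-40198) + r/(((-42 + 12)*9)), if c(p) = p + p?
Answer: -52988501/2713365 ≈ -19.529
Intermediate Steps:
c(p) = 2*p
r = 5393 (r = 5601 + 2*(-104) = 5601 - 208 = 5393)
-17903/(-40198) + r/(((-42 + 12)*9)) = -17903/(-40198) + 5393/(((-42 + 12)*9)) = -17903*(-1/40198) + 5393/((-30*9)) = 17903/40198 + 5393/(-270) = 17903/40198 + 5393*(-1/270) = 17903/40198 - 5393/270 = -52988501/2713365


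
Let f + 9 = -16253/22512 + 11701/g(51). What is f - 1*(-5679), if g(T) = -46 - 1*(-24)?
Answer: 1272188201/247632 ≈ 5137.4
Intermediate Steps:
g(T) = -22 (g(T) = -46 + 24 = -22)
f = -134113927/247632 (f = -9 + (-16253/22512 + 11701/(-22)) = -9 + (-16253*1/22512 + 11701*(-1/22)) = -9 + (-16253/22512 - 11701/22) = -9 - 131885239/247632 = -134113927/247632 ≈ -541.59)
f - 1*(-5679) = -134113927/247632 - 1*(-5679) = -134113927/247632 + 5679 = 1272188201/247632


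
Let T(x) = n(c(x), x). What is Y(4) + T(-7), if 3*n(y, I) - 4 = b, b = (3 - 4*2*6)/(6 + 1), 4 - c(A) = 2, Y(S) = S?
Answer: 67/21 ≈ 3.1905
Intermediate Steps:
c(A) = 2 (c(A) = 4 - 1*2 = 4 - 2 = 2)
b = -45/7 (b = (3 - 8*6)/7 = (3 - 48)*(1/7) = -45*1/7 = -45/7 ≈ -6.4286)
n(y, I) = -17/21 (n(y, I) = 4/3 + (1/3)*(-45/7) = 4/3 - 15/7 = -17/21)
T(x) = -17/21
Y(4) + T(-7) = 4 - 17/21 = 67/21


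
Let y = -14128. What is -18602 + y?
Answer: -32730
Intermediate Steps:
-18602 + y = -18602 - 14128 = -32730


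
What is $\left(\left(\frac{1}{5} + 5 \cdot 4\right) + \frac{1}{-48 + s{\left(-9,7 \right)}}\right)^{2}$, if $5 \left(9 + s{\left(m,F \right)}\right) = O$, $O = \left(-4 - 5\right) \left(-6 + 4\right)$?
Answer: $\frac{725871364}{1782225} \approx 407.28$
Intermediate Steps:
$O = 18$ ($O = \left(-9\right) \left(-2\right) = 18$)
$s{\left(m,F \right)} = - \frac{27}{5}$ ($s{\left(m,F \right)} = -9 + \frac{1}{5} \cdot 18 = -9 + \frac{18}{5} = - \frac{27}{5}$)
$\left(\left(\frac{1}{5} + 5 \cdot 4\right) + \frac{1}{-48 + s{\left(-9,7 \right)}}\right)^{2} = \left(\left(\frac{1}{5} + 5 \cdot 4\right) + \frac{1}{-48 - \frac{27}{5}}\right)^{2} = \left(\left(\frac{1}{5} + 20\right) + \frac{1}{- \frac{267}{5}}\right)^{2} = \left(\frac{101}{5} - \frac{5}{267}\right)^{2} = \left(\frac{26942}{1335}\right)^{2} = \frac{725871364}{1782225}$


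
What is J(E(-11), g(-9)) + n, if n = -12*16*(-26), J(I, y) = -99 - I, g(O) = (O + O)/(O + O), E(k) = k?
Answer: 4904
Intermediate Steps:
g(O) = 1 (g(O) = (2*O)/((2*O)) = (2*O)*(1/(2*O)) = 1)
n = 4992 (n = -192*(-26) = 4992)
J(E(-11), g(-9)) + n = (-99 - 1*(-11)) + 4992 = (-99 + 11) + 4992 = -88 + 4992 = 4904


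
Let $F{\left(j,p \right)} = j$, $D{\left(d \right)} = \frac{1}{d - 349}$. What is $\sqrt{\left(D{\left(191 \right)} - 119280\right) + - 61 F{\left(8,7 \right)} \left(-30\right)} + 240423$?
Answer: $240423 + \frac{i \sqrt{2612233118}}{158} \approx 2.4042 \cdot 10^{5} + 323.48 i$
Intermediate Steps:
$D{\left(d \right)} = \frac{1}{-349 + d}$
$\sqrt{\left(D{\left(191 \right)} - 119280\right) + - 61 F{\left(8,7 \right)} \left(-30\right)} + 240423 = \sqrt{\left(\frac{1}{-349 + 191} - 119280\right) + \left(-61\right) 8 \left(-30\right)} + 240423 = \sqrt{\left(\frac{1}{-158} - 119280\right) - -14640} + 240423 = \sqrt{\left(- \frac{1}{158} - 119280\right) + 14640} + 240423 = \sqrt{- \frac{18846241}{158} + 14640} + 240423 = \sqrt{- \frac{16533121}{158}} + 240423 = \frac{i \sqrt{2612233118}}{158} + 240423 = 240423 + \frac{i \sqrt{2612233118}}{158}$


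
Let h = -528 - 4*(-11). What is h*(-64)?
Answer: 30976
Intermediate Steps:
h = -484 (h = -528 - 1*(-44) = -528 + 44 = -484)
h*(-64) = -484*(-64) = 30976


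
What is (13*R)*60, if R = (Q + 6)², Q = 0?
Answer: 28080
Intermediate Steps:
R = 36 (R = (0 + 6)² = 6² = 36)
(13*R)*60 = (13*36)*60 = 468*60 = 28080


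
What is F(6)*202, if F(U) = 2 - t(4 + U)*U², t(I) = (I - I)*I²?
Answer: 404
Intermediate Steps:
t(I) = 0 (t(I) = 0*I² = 0)
F(U) = 2 (F(U) = 2 - 0*U² = 2 - 1*0 = 2 + 0 = 2)
F(6)*202 = 2*202 = 404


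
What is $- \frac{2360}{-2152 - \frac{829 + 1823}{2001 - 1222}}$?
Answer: $\frac{91922}{83953} \approx 1.0949$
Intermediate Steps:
$- \frac{2360}{-2152 - \frac{829 + 1823}{2001 - 1222}} = - \frac{2360}{-2152 - \frac{2652}{779}} = - \frac{2360}{- \frac{1679060}{779}} = \left(-2360\right) \left(- \frac{779}{1679060}\right) = \frac{91922}{83953}$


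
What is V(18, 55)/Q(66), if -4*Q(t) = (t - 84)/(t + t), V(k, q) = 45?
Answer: 1320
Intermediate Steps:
Q(t) = -(-84 + t)/(8*t) (Q(t) = -(t - 84)/(4*(t + t)) = -(-84 + t)/(4*(2*t)) = -(-84 + t)*1/(2*t)/4 = -(-84 + t)/(8*t))
V(18, 55)/Q(66) = 45/(((⅛)*(84 - 1*66)/66)) = 45/(((⅛)*(1/66)*(84 - 66))) = 45/(((⅛)*(1/66)*18)) = 45/(3/88) = 45*(88/3) = 1320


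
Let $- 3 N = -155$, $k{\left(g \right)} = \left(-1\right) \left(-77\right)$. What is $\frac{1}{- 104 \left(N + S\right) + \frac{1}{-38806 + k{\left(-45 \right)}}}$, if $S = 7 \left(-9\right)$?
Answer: $\frac{116187}{136945741} \approx 0.00084842$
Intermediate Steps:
$k{\left(g \right)} = 77$
$N = \frac{155}{3}$ ($N = \left(- \frac{1}{3}\right) \left(-155\right) = \frac{155}{3} \approx 51.667$)
$S = -63$
$\frac{1}{- 104 \left(N + S\right) + \frac{1}{-38806 + k{\left(-45 \right)}}} = \frac{1}{- 104 \left(\frac{155}{3} - 63\right) + \frac{1}{-38806 + 77}} = \frac{1}{\left(-104\right) \left(- \frac{34}{3}\right) + \frac{1}{-38729}} = \frac{1}{\frac{3536}{3} - \frac{1}{38729}} = \frac{1}{\frac{136945741}{116187}} = \frac{116187}{136945741}$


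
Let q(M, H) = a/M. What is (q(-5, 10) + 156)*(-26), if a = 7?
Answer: -20098/5 ≈ -4019.6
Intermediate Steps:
q(M, H) = 7/M
(q(-5, 10) + 156)*(-26) = (7/(-5) + 156)*(-26) = (7*(-1/5) + 156)*(-26) = (-7/5 + 156)*(-26) = (773/5)*(-26) = -20098/5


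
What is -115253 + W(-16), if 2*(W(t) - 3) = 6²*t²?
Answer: -110642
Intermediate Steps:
W(t) = 3 + 18*t² (W(t) = 3 + (6²*t²)/2 = 3 + (36*t²)/2 = 3 + 18*t²)
-115253 + W(-16) = -115253 + (3 + 18*(-16)²) = -115253 + (3 + 18*256) = -115253 + (3 + 4608) = -115253 + 4611 = -110642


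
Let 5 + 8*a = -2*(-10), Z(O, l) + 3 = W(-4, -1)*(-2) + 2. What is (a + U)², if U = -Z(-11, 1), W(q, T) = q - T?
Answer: 625/64 ≈ 9.7656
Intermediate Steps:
Z(O, l) = 5 (Z(O, l) = -3 + ((-4 - 1*(-1))*(-2) + 2) = -3 + ((-4 + 1)*(-2) + 2) = -3 + (-3*(-2) + 2) = -3 + (6 + 2) = -3 + 8 = 5)
U = -5 (U = -1*5 = -5)
a = 15/8 (a = -5/8 + (-2*(-10))/8 = -5/8 + (⅛)*20 = -5/8 + 5/2 = 15/8 ≈ 1.8750)
(a + U)² = (15/8 - 5)² = (-25/8)² = 625/64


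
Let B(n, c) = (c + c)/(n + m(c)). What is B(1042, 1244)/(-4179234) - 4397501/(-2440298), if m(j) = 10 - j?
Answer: 220538607797147/122382916460784 ≈ 1.8020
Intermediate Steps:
B(n, c) = 2*c/(10 + n - c) (B(n, c) = (c + c)/(n + (10 - c)) = (2*c)/(10 + n - c) = 2*c/(10 + n - c))
B(1042, 1244)/(-4179234) - 4397501/(-2440298) = (2*1244/(10 + 1042 - 1*1244))/(-4179234) - 4397501/(-2440298) = (2*1244/(10 + 1042 - 1244))*(-1/4179234) - 4397501*(-1/2440298) = (2*1244/(-192))*(-1/4179234) + 4397501/2440298 = (2*1244*(-1/192))*(-1/4179234) + 4397501/2440298 = -311/24*(-1/4179234) + 4397501/2440298 = 311/100301616 + 4397501/2440298 = 220538607797147/122382916460784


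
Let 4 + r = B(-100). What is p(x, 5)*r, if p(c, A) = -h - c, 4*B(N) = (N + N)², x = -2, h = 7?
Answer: -49980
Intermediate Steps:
B(N) = N² (B(N) = (N + N)²/4 = (2*N)²/4 = (4*N²)/4 = N²)
r = 9996 (r = -4 + (-100)² = -4 + 10000 = 9996)
p(c, A) = -7 - c (p(c, A) = -1*7 - c = -7 - c)
p(x, 5)*r = (-7 - 1*(-2))*9996 = (-7 + 2)*9996 = -5*9996 = -49980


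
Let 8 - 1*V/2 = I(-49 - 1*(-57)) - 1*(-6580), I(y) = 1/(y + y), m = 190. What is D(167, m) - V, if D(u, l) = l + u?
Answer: 108009/8 ≈ 13501.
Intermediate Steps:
I(y) = 1/(2*y)
V = -105153/8 (V = 16 - 2*(1/(2*(-49 - 1*(-57))) - 1*(-6580)) = 16 - 2*(1/(2*(-49 + 57)) + 6580) = 16 - 2*((½)/8 + 6580) = 16 - 2*((½)*(⅛) + 6580) = 16 - 2*(1/16 + 6580) = 16 - 2*105281/16 = 16 - 105281/8 = -105153/8 ≈ -13144.)
D(167, m) - V = (190 + 167) - 1*(-105153/8) = 357 + 105153/8 = 108009/8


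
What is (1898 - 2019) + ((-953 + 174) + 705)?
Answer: -195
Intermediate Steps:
(1898 - 2019) + ((-953 + 174) + 705) = -121 + (-779 + 705) = -121 - 74 = -195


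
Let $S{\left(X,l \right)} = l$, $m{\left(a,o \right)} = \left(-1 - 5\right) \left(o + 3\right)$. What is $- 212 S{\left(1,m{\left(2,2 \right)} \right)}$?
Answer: $6360$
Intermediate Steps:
$m{\left(a,o \right)} = -18 - 6 o$ ($m{\left(a,o \right)} = - 6 \left(3 + o\right) = -18 - 6 o$)
$- 212 S{\left(1,m{\left(2,2 \right)} \right)} = - 212 \left(-18 - 12\right) = \left(-212\right) \left(-30\right) = 6360$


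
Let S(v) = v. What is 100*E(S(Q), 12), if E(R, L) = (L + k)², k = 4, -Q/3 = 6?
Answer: 25600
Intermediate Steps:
Q = -18 (Q = -3*6 = -18)
E(R, L) = (4 + L)² (E(R, L) = (L + 4)² = (4 + L)²)
100*E(S(Q), 12) = 100*(4 + 12)² = 100*16² = 100*256 = 25600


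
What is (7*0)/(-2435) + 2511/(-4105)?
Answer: -2511/4105 ≈ -0.61169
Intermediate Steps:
(7*0)/(-2435) + 2511/(-4105) = 0*(-1/2435) + 2511*(-1/4105) = 0 - 2511/4105 = -2511/4105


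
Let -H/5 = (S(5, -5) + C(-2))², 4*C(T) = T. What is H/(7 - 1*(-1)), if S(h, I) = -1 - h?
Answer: -845/32 ≈ -26.406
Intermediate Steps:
C(T) = T/4
H = -845/4 (H = -5*((-1 - 1*5) + (¼)*(-2))² = -5*((-1 - 5) - ½)² = -5*(-6 - ½)² = -5*(-13/2)² = -5*169/4 = -845/4 ≈ -211.25)
H/(7 - 1*(-1)) = -845/(4*(7 - 1*(-1))) = -845/(4*(7 + 1)) = -845/4/8 = -845/4*⅛ = -845/32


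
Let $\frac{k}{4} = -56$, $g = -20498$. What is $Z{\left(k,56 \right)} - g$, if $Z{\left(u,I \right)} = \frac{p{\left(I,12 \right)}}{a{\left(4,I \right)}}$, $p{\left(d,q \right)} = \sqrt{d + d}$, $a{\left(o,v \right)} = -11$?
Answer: $20498 - \frac{4 \sqrt{7}}{11} \approx 20497.0$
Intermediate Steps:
$k = -224$ ($k = 4 \left(-56\right) = -224$)
$p{\left(d,q \right)} = \sqrt{2} \sqrt{d}$ ($p{\left(d,q \right)} = \sqrt{2 d} = \sqrt{2} \sqrt{d}$)
$Z{\left(u,I \right)} = - \frac{\sqrt{2} \sqrt{I}}{11}$ ($Z{\left(u,I \right)} = \frac{\sqrt{2} \sqrt{I}}{-11} = \sqrt{2} \sqrt{I} \left(- \frac{1}{11}\right) = - \frac{\sqrt{2} \sqrt{I}}{11}$)
$Z{\left(k,56 \right)} - g = - \frac{\sqrt{2} \sqrt{56}}{11} - -20498 = - \frac{\sqrt{2} \cdot 2 \sqrt{14}}{11} + 20498 = - \frac{4 \sqrt{7}}{11} + 20498 = 20498 - \frac{4 \sqrt{7}}{11}$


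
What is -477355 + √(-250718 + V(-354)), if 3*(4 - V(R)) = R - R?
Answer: -477355 + I*√250714 ≈ -4.7736e+5 + 500.71*I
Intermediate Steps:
V(R) = 4 (V(R) = 4 - (R - R)/3 = 4 - ⅓*0 = 4 + 0 = 4)
-477355 + √(-250718 + V(-354)) = -477355 + √(-250718 + 4) = -477355 + √(-250714) = -477355 + I*√250714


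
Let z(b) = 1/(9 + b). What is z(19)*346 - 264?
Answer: -3523/14 ≈ -251.64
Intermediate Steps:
z(19)*346 - 264 = 346/(9 + 19) - 264 = 346/28 - 264 = (1/28)*346 - 264 = 173/14 - 264 = -3523/14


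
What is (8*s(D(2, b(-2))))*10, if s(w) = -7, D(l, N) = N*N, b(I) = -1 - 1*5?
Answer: -560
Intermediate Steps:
b(I) = -6 (b(I) = -1 - 5 = -6)
D(l, N) = N²
(8*s(D(2, b(-2))))*10 = (8*(-7))*10 = -56*10 = -560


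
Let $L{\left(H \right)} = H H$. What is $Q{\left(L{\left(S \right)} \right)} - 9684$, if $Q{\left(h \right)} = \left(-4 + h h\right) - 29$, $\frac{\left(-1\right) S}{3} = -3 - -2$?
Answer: $-9636$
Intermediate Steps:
$S = 3$ ($S = - 3 \left(-3 - -2\right) = - 3 \left(-3 + 2\right) = \left(-3\right) \left(-1\right) = 3$)
$L{\left(H \right)} = H^{2}$
$Q{\left(h \right)} = -33 + h^{2}$ ($Q{\left(h \right)} = \left(-4 + h^{2}\right) - 29 = -33 + h^{2}$)
$Q{\left(L{\left(S \right)} \right)} - 9684 = \left(-33 + \left(3^{2}\right)^{2}\right) - 9684 = \left(-33 + 9^{2}\right) - 9684 = \left(-33 + 81\right) - 9684 = 48 - 9684 = -9636$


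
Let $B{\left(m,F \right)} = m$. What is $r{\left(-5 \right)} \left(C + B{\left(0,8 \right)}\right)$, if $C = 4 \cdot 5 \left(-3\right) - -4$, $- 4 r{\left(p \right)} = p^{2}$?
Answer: $350$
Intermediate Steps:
$r{\left(p \right)} = - \frac{p^{2}}{4}$
$C = -56$ ($C = 4 \left(-15\right) + 4 = -60 + 4 = -56$)
$r{\left(-5 \right)} \left(C + B{\left(0,8 \right)}\right) = - \frac{\left(-5\right)^{2}}{4} \left(-56 + 0\right) = \left(- \frac{1}{4}\right) 25 \left(-56\right) = \left(- \frac{25}{4}\right) \left(-56\right) = 350$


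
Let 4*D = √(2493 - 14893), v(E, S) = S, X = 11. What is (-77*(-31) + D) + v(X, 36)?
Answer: 2423 + 5*I*√31 ≈ 2423.0 + 27.839*I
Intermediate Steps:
D = 5*I*√31 (D = √(2493 - 14893)/4 = √(-12400)/4 = (20*I*√31)/4 = 5*I*√31 ≈ 27.839*I)
(-77*(-31) + D) + v(X, 36) = (-77*(-31) + 5*I*√31) + 36 = (2387 + 5*I*√31) + 36 = 2423 + 5*I*√31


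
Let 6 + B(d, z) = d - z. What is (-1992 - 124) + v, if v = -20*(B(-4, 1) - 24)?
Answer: -1416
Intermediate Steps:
B(d, z) = -6 + d - z (B(d, z) = -6 + (d - z) = -6 + d - z)
v = 700 (v = -20*((-6 - 4 - 1*1) - 24) = -20*((-6 - 4 - 1) - 24) = -20*(-11 - 24) = -20*(-35) = 700)
(-1992 - 124) + v = (-1992 - 124) + 700 = -2116 + 700 = -1416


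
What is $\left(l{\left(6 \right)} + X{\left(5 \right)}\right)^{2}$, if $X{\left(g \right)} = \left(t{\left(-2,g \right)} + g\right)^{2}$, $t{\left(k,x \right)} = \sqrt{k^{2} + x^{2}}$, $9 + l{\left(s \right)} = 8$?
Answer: $5709 + 1060 \sqrt{29} \approx 11417.0$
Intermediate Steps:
$l{\left(s \right)} = -1$ ($l{\left(s \right)} = -9 + 8 = -1$)
$X{\left(g \right)} = \left(g + \sqrt{4 + g^{2}}\right)^{2}$ ($X{\left(g \right)} = \left(\sqrt{\left(-2\right)^{2} + g^{2}} + g\right)^{2} = \left(\sqrt{4 + g^{2}} + g\right)^{2} = \left(g + \sqrt{4 + g^{2}}\right)^{2}$)
$\left(l{\left(6 \right)} + X{\left(5 \right)}\right)^{2} = \left(-1 + \left(5 + \sqrt{4 + 5^{2}}\right)^{2}\right)^{2} = \left(-1 + \left(5 + \sqrt{4 + 25}\right)^{2}\right)^{2} = \left(-1 + \left(5 + \sqrt{29}\right)^{2}\right)^{2}$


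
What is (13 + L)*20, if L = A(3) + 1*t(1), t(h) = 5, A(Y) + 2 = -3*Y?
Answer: 140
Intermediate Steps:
A(Y) = -2 - 3*Y
L = -6 (L = (-2 - 3*3) + 1*5 = (-2 - 9) + 5 = -11 + 5 = -6)
(13 + L)*20 = (13 - 6)*20 = 7*20 = 140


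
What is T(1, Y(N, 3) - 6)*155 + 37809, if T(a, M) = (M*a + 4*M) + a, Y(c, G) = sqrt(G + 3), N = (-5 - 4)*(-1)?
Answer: 33314 + 775*sqrt(6) ≈ 35212.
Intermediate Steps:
N = 9 (N = -9*(-1) = 9)
Y(c, G) = sqrt(3 + G)
T(a, M) = a + 4*M + M*a (T(a, M) = (4*M + M*a) + a = a + 4*M + M*a)
T(1, Y(N, 3) - 6)*155 + 37809 = (1 + 4*(sqrt(3 + 3) - 6) + (sqrt(3 + 3) - 6)*1)*155 + 37809 = (1 + 4*(sqrt(6) - 6) + (sqrt(6) - 6)*1)*155 + 37809 = (1 + 4*(-6 + sqrt(6)) + (-6 + sqrt(6))*1)*155 + 37809 = (1 + (-24 + 4*sqrt(6)) + (-6 + sqrt(6)))*155 + 37809 = (-29 + 5*sqrt(6))*155 + 37809 = (-4495 + 775*sqrt(6)) + 37809 = 33314 + 775*sqrt(6)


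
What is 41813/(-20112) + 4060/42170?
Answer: -168159949/84812304 ≈ -1.9827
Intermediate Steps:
41813/(-20112) + 4060/42170 = 41813*(-1/20112) + 4060*(1/42170) = -41813/20112 + 406/4217 = -168159949/84812304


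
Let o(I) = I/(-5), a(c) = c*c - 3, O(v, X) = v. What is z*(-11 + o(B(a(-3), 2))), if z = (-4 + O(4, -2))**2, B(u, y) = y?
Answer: 0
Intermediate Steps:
a(c) = -3 + c**2 (a(c) = c**2 - 3 = -3 + c**2)
o(I) = -I/5 (o(I) = I*(-1/5) = -I/5)
z = 0 (z = (-4 + 4)**2 = 0**2 = 0)
z*(-11 + o(B(a(-3), 2))) = 0*(-11 - 1/5*2) = 0*(-11 - 2/5) = 0*(-57/5) = 0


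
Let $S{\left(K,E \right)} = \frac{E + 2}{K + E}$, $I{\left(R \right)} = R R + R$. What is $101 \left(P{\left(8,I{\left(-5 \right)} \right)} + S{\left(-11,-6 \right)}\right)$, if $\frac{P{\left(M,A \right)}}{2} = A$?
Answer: $\frac{69084}{17} \approx 4063.8$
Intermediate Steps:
$I{\left(R \right)} = R + R^{2}$ ($I{\left(R \right)} = R^{2} + R = R + R^{2}$)
$P{\left(M,A \right)} = 2 A$
$S{\left(K,E \right)} = \frac{2 + E}{E + K}$
$101 \left(P{\left(8,I{\left(-5 \right)} \right)} + S{\left(-11,-6 \right)}\right) = 101 \left(2 \left(- 5 \left(1 - 5\right)\right) + \frac{2 - 6}{-6 - 11}\right) = 101 \left(2 \left(\left(-5\right) \left(-4\right)\right) + \frac{1}{-17} \left(-4\right)\right) = 101 \left(2 \cdot 20 - - \frac{4}{17}\right) = 101 \left(40 + \frac{4}{17}\right) = 101 \cdot \frac{684}{17} = \frac{69084}{17}$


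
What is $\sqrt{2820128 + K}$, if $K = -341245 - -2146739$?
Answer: $3 \sqrt{513958} \approx 2150.7$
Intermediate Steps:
$K = 1805494$ ($K = -341245 + 2146739 = 1805494$)
$\sqrt{2820128 + K} = \sqrt{2820128 + 1805494} = \sqrt{4625622} = 3 \sqrt{513958}$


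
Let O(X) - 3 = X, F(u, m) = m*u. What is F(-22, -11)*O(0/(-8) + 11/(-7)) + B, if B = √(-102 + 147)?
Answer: 2420/7 + 3*√5 ≈ 352.42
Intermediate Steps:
O(X) = 3 + X
B = 3*√5 (B = √45 = 3*√5 ≈ 6.7082)
F(-22, -11)*O(0/(-8) + 11/(-7)) + B = (-11*(-22))*(3 + (0/(-8) + 11/(-7))) + 3*√5 = 242*(3 + (0*(-⅛) + 11*(-⅐))) + 3*√5 = 242*(3 + (0 - 11/7)) + 3*√5 = 242*(3 - 11/7) + 3*√5 = 242*(10/7) + 3*√5 = 2420/7 + 3*√5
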